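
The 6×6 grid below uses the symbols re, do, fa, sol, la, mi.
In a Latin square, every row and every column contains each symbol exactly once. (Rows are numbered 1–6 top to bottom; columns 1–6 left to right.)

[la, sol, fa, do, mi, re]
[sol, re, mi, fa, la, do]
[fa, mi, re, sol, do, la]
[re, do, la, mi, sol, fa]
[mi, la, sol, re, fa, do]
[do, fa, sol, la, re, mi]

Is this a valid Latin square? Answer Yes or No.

Every row is a permutation, but column 3 contains sol twice (at rows 5 and 6).

No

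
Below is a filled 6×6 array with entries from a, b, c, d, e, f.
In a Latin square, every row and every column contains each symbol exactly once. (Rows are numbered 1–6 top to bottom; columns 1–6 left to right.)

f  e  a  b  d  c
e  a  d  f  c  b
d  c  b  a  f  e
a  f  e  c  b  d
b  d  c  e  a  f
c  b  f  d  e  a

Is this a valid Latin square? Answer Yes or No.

Yes

Each row is a permutation of the 6 symbols, and so is each column.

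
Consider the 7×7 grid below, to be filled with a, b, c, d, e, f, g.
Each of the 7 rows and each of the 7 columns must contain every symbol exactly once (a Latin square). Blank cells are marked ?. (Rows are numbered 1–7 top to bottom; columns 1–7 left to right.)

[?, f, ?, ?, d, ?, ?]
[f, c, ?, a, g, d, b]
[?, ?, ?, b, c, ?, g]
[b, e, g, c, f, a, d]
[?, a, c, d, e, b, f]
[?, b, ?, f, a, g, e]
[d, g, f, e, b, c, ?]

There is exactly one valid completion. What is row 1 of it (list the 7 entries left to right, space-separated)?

Row 1, column 4: row 1 has {d, f} and column 4 has {a, b, c, d, e, f}, leaving only g.
Row 1, column 6: row 1 has {d, f, g} and column 6 has {a, b, c, d, g}, leaving only e.
Row 2, column 3: row 2 has {a, b, c, d, f, g} and column 3 has {c, f, g}, leaving only e.
Row 3, column 2: row 3 has {b, c, g} and column 2 has {a, b, c, e, f, g}, leaving only d.
Row 3, column 3: row 3 has {b, c, d, g} and column 3 has {c, e, f, g}, leaving only a.
Row 1, column 3: row 1 has {d, e, f, g} and column 3 has {a, c, e, f, g}, leaving only b.
Row 3, column 1: row 3 has {a, b, c, d, g} and column 1 has {b, d, f}, leaving only e.
Row 3, column 6: row 3 has {a, b, c, d, e, g} and column 6 has {a, b, c, d, e, g}, leaving only f.
Row 5, column 1: row 5 has {a, b, c, d, e, f} and column 1 has {b, d, e, f}, leaving only g.
Row 6, column 1: row 6 has {a, b, e, f, g} and column 1 has {b, d, e, f, g}, leaving only c.
Row 1, column 1: row 1 has {b, d, e, f, g} and column 1 has {b, c, d, e, f, g}, leaving only a.
Row 1, column 7: row 1 has {a, b, d, e, f, g} and column 7 has {b, d, e, f, g}, leaving only c.
So row 1 reads: a f b g d e c.

a f b g d e c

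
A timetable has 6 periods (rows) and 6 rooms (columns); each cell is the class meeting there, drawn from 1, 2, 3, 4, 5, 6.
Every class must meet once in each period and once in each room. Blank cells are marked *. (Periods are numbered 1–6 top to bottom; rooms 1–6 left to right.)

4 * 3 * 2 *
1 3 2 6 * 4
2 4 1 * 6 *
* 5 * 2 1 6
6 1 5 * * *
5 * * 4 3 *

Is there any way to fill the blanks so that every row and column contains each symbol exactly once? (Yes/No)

No period or room among the givens repeats a symbol, and propagating forced cells runs into no contradiction.
One valid completion exists (for instance, 4 6 3 1 2 5 / 1 3 2 6 5 4 / 2 4 1 5 6 3 / 3 5 4 2 1 6 / 6 1 5 3 4 2 / 5 2 6 4 3 1).

Yes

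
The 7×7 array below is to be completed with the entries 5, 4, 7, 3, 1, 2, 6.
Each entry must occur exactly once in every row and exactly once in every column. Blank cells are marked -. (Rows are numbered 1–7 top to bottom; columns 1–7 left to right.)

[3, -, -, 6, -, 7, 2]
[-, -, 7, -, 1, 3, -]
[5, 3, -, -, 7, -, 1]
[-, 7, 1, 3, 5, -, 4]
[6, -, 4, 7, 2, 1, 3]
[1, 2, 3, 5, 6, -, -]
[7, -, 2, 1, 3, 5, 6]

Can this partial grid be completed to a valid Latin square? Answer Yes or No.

No row or column among the givens repeats a symbol, and propagating forced cells runs into no contradiction.
One valid completion exists (for instance, 3 1 5 6 4 7 2 / 4 6 7 2 1 3 5 / 5 3 6 4 7 2 1 / 2 7 1 3 5 6 4 / 6 5 4 7 2 1 3 / 1 2 3 5 6 4 7 / 7 4 2 1 3 5 6).

Yes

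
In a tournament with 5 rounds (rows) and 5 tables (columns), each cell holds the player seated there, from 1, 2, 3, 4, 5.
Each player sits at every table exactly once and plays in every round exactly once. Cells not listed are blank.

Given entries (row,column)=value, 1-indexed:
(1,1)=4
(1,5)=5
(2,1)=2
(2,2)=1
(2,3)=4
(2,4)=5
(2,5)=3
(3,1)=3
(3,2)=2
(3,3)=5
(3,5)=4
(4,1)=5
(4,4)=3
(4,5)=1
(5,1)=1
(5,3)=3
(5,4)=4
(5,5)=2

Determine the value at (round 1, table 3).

Round 1, table 2: round 1 has {4, 5} and table 2 has {1, 2}, leaving only 3.
Round 3, table 4: round 3 has {2, 3, 4, 5} and table 4 has {3, 4, 5}, leaving only 1.
Round 1, table 4: round 1 has {3, 4, 5} and table 4 has {1, 3, 4, 5}, leaving only 2.
Round 1 already has {2, 3, 4, 5} and table 3 already has {3, 4, 5}, so round 1, table 3 must be 1.

1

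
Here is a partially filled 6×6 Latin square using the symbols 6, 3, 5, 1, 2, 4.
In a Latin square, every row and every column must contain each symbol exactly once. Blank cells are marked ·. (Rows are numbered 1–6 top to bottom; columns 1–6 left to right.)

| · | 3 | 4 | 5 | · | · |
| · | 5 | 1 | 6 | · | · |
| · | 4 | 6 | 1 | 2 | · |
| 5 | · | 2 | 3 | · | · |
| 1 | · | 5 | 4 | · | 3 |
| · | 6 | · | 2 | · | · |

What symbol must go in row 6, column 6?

Row 3, column 1: row 3 has {6, 1, 2, 4} and column 1 has {5, 1}, leaving only 3.
Row 3, column 6: row 3 has {6, 3, 1, 2, 4} and column 6 has {3}, leaving only 5.
Row 4, column 2: row 4 has {3, 5, 2} and column 2 has {6, 3, 5, 4}, leaving only 1.
Row 5, column 2: row 5 has {3, 5, 1, 4} and column 2 has {6, 3, 5, 1, 4}, leaving only 2.
Row 5, column 5: row 5 has {3, 5, 1, 2, 4} and column 5 has {2}, leaving only 6.
Row 1, column 5: row 1 has {3, 5, 4} and column 5 has {6, 2}, leaving only 1.
Row 4, column 5: row 4 has {3, 5, 1, 2} and column 5 has {6, 1, 2}, leaving only 4.
Row 2, column 5: row 2 has {6, 5, 1} and column 5 has {6, 1, 2, 4}, leaving only 3.
Row 4, column 6: row 4 has {3, 5, 1, 2, 4} and column 6 has {3, 5}, leaving only 6.
Row 1, column 6: row 1 has {3, 5, 1, 4} and column 6 has {6, 3, 5}, leaving only 2.
Row 1, column 1: row 1 has {3, 5, 1, 2, 4} and column 1 has {3, 5, 1}, leaving only 6.
Row 2, column 6: row 2 has {6, 3, 5, 1} and column 6 has {6, 3, 5, 2}, leaving only 4.
Row 6 already has {6, 2} and column 6 already has {6, 3, 5, 2, 4}, so row 6, column 6 must be 1.

1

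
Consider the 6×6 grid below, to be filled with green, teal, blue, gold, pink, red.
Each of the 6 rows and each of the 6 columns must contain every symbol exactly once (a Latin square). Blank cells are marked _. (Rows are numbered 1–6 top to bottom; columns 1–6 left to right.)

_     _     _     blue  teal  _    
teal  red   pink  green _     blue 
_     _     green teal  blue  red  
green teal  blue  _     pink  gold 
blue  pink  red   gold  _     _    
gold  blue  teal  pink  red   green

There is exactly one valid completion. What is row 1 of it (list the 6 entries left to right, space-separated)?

red green gold blue teal pink

Row 1, column 3: row 1 has {teal, blue} and column 3 has {green, teal, blue, pink, red}, leaving only gold.
Row 1, column 2: row 1 has {teal, blue, gold} and column 2 has {teal, blue, pink, red}, leaving only green.
Row 1, column 6: row 1 has {green, teal, blue, gold} and column 6 has {green, blue, gold, red}, leaving only pink.
Row 1, column 1: row 1 has {green, teal, blue, gold, pink} and column 1 has {green, teal, blue, gold}, leaving only red.
So row 1 reads: red green gold blue teal pink.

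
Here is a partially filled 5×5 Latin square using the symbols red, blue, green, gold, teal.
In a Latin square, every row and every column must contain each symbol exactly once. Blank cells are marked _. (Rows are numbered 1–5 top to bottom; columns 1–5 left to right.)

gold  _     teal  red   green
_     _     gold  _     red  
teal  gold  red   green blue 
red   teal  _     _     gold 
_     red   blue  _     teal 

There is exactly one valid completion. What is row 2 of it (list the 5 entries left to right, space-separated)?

Row 1, column 2: row 1 has {red, green, gold, teal} and column 2 has {red, gold, teal}, leaving only blue.
Row 2, column 2: row 2 has {red, gold} and column 2 has {red, blue, gold, teal}, leaving only green.
Row 2, column 1: row 2 has {red, green, gold} and column 1 has {red, gold, teal}, leaving only blue.
Row 2, column 4: row 2 has {red, blue, green, gold} and column 4 has {red, green}, leaving only teal.
So row 2 reads: blue green gold teal red.

blue green gold teal red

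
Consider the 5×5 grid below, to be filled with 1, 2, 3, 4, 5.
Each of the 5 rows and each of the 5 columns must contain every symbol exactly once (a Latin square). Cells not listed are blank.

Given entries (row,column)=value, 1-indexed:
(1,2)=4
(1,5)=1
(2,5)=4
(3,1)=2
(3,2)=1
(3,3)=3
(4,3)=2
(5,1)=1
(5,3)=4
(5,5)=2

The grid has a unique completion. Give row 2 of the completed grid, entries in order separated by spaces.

5 2 1 3 4

Row 1, column 3: row 1 has {1, 4} and column 3 has {2, 3, 4}, leaving only 5.
Row 2, column 3: row 2 has {4} and column 3 has {2, 3, 4, 5}, leaving only 1.
Row 1, column 1: row 1 has {1, 4, 5} and column 1 has {1, 2}, leaving only 3.
Row 2, column 1: row 2 has {1, 4} and column 1 has {1, 2, 3}, leaving only 5.
Row 1, column 4: row 1 has {1, 3, 4, 5} and column 4 has {}, leaving only 2.
Row 2, column 4: row 2 has {1, 4, 5} and column 4 has {2}, leaving only 3.
Row 2, column 2: row 2 has {1, 3, 4, 5} and column 2 has {1, 4}, leaving only 2.
So row 2 reads: 5 2 1 3 4.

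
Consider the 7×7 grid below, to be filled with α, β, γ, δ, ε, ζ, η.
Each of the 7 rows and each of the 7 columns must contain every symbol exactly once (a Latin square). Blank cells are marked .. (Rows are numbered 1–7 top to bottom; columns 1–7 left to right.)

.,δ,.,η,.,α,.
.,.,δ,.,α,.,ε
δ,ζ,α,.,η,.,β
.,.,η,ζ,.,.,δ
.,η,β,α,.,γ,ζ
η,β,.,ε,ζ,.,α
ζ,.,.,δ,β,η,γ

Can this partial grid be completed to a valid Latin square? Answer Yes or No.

No

Row 1, column 7: row 1 together with column 7 already contain {α, β, γ, δ, ε, ζ, η} — every symbol — so nothing can go there. The grid has no valid completion.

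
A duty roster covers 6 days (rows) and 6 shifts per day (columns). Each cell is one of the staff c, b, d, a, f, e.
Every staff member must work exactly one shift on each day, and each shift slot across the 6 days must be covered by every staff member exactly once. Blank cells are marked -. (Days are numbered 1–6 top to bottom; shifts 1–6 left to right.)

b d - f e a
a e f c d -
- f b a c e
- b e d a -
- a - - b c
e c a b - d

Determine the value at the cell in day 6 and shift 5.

Day 6 already has {c, b, d, a, e} and shift 5 already has {c, b, d, a, e}, so day 6, shift 5 must be f.

f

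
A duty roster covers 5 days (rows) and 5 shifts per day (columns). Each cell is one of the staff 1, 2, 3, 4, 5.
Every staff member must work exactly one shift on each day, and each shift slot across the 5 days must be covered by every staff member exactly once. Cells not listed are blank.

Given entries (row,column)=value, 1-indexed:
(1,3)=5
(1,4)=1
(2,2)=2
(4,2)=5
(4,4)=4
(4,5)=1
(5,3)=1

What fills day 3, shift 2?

Day 3, shift 2 is narrowed to {1, 3, 4}.
If it were 3, then day 5, shift 2 would be left with no valid symbol.
If it were 4, then day 5, shift 2 would be left with no valid symbol.
So day 3, shift 2 must be 1.

1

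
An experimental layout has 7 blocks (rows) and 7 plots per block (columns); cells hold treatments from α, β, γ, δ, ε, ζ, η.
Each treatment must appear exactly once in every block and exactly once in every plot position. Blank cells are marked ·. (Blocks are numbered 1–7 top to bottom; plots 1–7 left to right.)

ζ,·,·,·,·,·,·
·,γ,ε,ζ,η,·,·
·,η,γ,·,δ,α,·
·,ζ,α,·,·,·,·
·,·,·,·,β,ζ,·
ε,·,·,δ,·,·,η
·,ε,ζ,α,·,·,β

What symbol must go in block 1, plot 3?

Block 3, plot 1: block 3 has {α, γ, δ, η} and plot 1 has {ε, ζ}, leaving only β.
Block 3, plot 4: block 3 has {α, β, γ, δ, η} and plot 4 has {α, δ, ζ}, leaving only ε.
Block 3, plot 7: block 3 has {α, β, γ, δ, ε, η} and plot 7 has {β, η}, leaving only ζ.
Block 6, plot 3: block 6 has {δ, ε, η} and plot 3 has {α, γ, ε, ζ}, leaving only β.
Block 6, plot 2: block 6 has {β, δ, ε, η} and plot 2 has {γ, ε, ζ, η}, leaving only α.
Block 5, plot 2: block 5 has {β, ζ} and plot 2 has {α, γ, ε, ζ, η}, leaving only δ.
Block 1, plot 2: block 1 has {ζ} and plot 2 has {α, γ, δ, ε, ζ, η}, leaving only β.
Block 5, plot 3: block 5 has {β, δ, ζ} and plot 3 has {α, β, γ, ε, ζ}, leaving only η.
Block 1 already has {β, ζ} and plot 3 already has {α, β, γ, ε, ζ, η}, so block 1, plot 3 must be δ.

δ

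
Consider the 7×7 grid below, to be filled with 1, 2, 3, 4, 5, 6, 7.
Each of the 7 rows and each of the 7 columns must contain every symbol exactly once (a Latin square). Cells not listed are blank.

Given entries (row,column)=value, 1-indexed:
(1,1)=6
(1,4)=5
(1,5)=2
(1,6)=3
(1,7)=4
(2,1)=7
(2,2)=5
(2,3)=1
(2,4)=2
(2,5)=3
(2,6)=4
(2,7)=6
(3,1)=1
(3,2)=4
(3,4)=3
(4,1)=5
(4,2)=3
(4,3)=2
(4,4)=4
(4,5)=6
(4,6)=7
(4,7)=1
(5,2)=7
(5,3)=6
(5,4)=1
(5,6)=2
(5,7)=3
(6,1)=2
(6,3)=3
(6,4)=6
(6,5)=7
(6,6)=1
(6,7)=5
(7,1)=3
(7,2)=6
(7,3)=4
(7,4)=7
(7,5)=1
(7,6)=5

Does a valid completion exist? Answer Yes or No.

No

Row 6, column 2: row 6 together with column 2 already contain {1, 2, 3, 4, 5, 6, 7} — every symbol — so nothing can go there. The grid has no valid completion.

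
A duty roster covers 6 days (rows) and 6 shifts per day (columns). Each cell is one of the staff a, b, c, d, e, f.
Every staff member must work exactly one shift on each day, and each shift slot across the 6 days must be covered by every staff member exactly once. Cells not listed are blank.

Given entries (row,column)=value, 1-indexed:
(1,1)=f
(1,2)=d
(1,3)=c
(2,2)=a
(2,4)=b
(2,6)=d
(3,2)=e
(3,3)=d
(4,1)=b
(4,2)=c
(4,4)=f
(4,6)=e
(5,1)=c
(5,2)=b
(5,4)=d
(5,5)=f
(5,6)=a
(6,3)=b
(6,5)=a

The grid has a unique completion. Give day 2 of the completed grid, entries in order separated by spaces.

Day 2, shift 1: day 2 has {a, b, d} and shift 1 has {b, c, f}, leaving only e.
Day 2, shift 3: day 2 has {a, b, d, e} and shift 3 has {b, c, d}, leaving only f.
Day 2, shift 5: day 2 has {a, b, d, e, f} and shift 5 has {a, f}, leaving only c.
So day 2 reads: e a f b c d.

e a f b c d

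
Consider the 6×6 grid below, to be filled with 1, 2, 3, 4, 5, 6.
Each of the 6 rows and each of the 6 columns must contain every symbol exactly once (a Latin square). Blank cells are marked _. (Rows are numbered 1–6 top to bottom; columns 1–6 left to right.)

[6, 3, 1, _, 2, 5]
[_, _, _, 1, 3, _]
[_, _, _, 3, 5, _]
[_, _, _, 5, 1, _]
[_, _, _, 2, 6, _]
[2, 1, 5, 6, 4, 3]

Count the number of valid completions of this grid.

24

Row 1, column 4: eliminating its row and column leaves {4}.
Row 2, column 1: eliminating its row and column leaves {4, 5}.
Row 2, column 2: eliminating its row and column leaves {2, 4, 5, 6}.
Row 2, column 3: eliminating its row and column leaves {2, 4, 6}.
Row 2, column 6: eliminating its row and column leaves {2, 4, 6}.
Row 3, column 1: eliminating its row and column leaves {1, 4}.
Row 3, column 2: eliminating its row and column leaves {2, 4, 6}.
Row 3, column 3: eliminating its row and column leaves {2, 4, 6}.
Row 3, column 6: eliminating its row and column leaves {1, 2, 4, 6}.
Row 4, column 1: eliminating its row and column leaves {3, 4}.
Row 4, column 2: eliminating its row and column leaves {2, 4, 6}.
Row 4, column 3: eliminating its row and column leaves {2, 3, 4, 6}.
Row 4, column 6: eliminating its row and column leaves {2, 4, 6}.
Row 5, column 1: eliminating its row and column leaves {1, 3, 4, 5}.
Row 5, column 2: eliminating its row and column leaves {4, 5}.
Row 5, column 3: eliminating its row and column leaves {3, 4}.
Row 5, column 6: eliminating its row and column leaves {1, 4}.
Enumerating the assignments across these blanks that avoid any row or column repeat gives 24 completions.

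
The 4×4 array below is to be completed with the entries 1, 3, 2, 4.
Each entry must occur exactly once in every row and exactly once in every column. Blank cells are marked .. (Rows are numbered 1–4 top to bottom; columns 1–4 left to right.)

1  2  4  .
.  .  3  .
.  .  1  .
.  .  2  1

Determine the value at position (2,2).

1

Row 1, column 4: row 1 has {1, 2, 4} and column 4 has {1}, leaving only 3.
Row 2, column 2 is narrowed to {1, 4}.
If it were 4, then row 2, column 4 would be left with no valid symbol.
So row 2, column 2 must be 1.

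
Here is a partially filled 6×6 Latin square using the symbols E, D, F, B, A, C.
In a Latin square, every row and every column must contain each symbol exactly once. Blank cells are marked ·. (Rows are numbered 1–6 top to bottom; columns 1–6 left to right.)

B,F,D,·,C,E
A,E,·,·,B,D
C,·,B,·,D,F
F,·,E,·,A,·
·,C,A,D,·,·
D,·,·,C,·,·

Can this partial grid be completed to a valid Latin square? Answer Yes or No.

Yes

No row or column among the givens repeats a symbol, and propagating forced cells runs into no contradiction.
One valid completion exists (for instance, B F D A C E / A E C F B D / C A B E D F / F D E B A C / E C A D F B / D B F C E A).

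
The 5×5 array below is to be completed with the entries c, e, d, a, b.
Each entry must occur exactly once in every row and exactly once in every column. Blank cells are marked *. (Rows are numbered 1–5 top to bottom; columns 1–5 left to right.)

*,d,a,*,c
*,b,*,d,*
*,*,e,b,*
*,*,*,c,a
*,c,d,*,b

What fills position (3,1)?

c

Row 1, column 4: row 1 has {c, d, a} and column 4 has {c, d, b}, leaving only e.
Row 1, column 1: row 1 has {c, e, d, a} and column 1 has {}, leaving only b.
Row 2, column 3: row 2 has {d, b} and column 3 has {e, d, a}, leaving only c.
Row 2, column 5: row 2 has {c, d, b} and column 5 has {c, a, b}, leaving only e.
Row 2, column 1: row 2 has {c, e, d, b} and column 1 has {b}, leaving only a.
Row 3, column 2: row 3 has {e, b} and column 2 has {c, d, b}, leaving only a.
Row 3, column 5: row 3 has {e, a, b} and column 5 has {c, e, a, b}, leaving only d.
Row 3 already has {e, d, a, b} and column 1 already has {a, b}, so row 3, column 1 must be c.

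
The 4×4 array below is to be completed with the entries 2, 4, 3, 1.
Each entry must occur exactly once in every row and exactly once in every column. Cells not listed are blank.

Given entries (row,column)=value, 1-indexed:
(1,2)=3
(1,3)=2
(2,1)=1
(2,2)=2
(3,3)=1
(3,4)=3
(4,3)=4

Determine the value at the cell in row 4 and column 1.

Row 1, column 1: row 1 has {2, 3} and column 1 has {1}, leaving only 4.
Row 1, column 4: row 1 has {2, 4, 3} and column 4 has {3}, leaving only 1.
Row 2, column 3: row 2 has {2, 1} and column 3 has {2, 4, 1}, leaving only 3.
Row 2, column 4: row 2 has {2, 3, 1} and column 4 has {3, 1}, leaving only 4.
Row 3, column 1: row 3 has {3, 1} and column 1 has {4, 1}, leaving only 2.
Row 4 already has {4} and column 1 already has {2, 4, 1}, so row 4, column 1 must be 3.

3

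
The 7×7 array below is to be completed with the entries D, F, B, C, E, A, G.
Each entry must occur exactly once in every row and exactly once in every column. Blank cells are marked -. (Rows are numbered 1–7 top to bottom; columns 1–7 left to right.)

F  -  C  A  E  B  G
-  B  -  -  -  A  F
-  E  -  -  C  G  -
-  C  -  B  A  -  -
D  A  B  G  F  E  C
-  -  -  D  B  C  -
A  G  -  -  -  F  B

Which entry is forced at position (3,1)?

B

Row 3 already has {C, E, G} and column 1 already has {D, F, A}, so row 3, column 1 must be B.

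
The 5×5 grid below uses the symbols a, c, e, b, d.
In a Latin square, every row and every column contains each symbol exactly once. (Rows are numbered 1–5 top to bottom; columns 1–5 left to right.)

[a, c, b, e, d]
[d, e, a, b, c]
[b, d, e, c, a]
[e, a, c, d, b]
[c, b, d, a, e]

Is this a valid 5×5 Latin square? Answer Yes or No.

Each row is a permutation of the 5 symbols, and so is each column.

Yes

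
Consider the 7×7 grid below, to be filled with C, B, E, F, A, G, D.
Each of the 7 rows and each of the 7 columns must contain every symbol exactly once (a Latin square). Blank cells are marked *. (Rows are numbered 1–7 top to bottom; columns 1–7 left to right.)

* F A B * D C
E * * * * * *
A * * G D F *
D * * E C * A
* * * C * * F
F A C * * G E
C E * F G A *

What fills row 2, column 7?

Row 1, column 1: row 1 has {C, B, F, A, D} and column 1 has {C, E, F, A, D}, leaving only G.
Row 1, column 5: row 1 has {C, B, F, A, G, D} and column 5 has {C, G, D}, leaving only E.
Row 3, column 7: row 3 has {F, A, G, D} and column 7 has {C, E, F, A}, leaving only B.
Row 3, column 2: row 3 has {B, F, A, G, D} and column 2 has {E, F, A}, leaving only C.
Row 3, column 3: row 3 has {C, B, F, A, G, D} and column 3 has {C, A}, leaving only E.
Row 4, column 6: row 4 has {C, E, A, D} and column 6 has {F, A, G, D}, leaving only B.
Row 2, column 6: row 2 has {E} and column 6 has {B, F, A, G, D}, leaving only C.
Row 4, column 2: row 4 has {C, B, E, A, D} and column 2 has {C, E, F, A}, leaving only G.
Row 4, column 3: row 4 has {C, B, E, A, G, D} and column 3 has {C, E, A}, leaving only F.
Row 5, column 1: row 5 has {C, F} and column 1 has {C, E, F, A, G, D}, leaving only B.
Row 5, column 2: row 5 has {C, B, F} and column 2 has {C, E, F, A, G}, leaving only D.
Row 2, column 2: row 2 has {C, E} and column 2 has {C, E, F, A, G, D}, leaving only B.
Row 5, column 3: row 5 has {C, B, F, D} and column 3 has {C, E, F, A}, leaving only G.
Row 2, column 3: row 2 has {C, B, E} and column 3 has {C, E, F, A, G}, leaving only D.
Row 2 already has {C, B, E, D} and column 7 already has {C, B, E, F, A}, so row 2, column 7 must be G.

G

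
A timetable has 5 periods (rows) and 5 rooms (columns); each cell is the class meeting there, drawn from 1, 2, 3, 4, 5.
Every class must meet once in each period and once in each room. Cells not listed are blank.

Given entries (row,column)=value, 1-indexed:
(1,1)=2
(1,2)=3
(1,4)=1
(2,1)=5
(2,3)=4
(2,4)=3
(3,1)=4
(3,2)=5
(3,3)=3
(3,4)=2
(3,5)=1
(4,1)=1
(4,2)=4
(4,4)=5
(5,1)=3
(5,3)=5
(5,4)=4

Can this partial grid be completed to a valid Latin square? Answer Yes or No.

Period 1, room 3: period 1 together with room 3 already contain {1, 2, 3, 4, 5} — every symbol — so nothing can go there. The grid has no valid completion.

No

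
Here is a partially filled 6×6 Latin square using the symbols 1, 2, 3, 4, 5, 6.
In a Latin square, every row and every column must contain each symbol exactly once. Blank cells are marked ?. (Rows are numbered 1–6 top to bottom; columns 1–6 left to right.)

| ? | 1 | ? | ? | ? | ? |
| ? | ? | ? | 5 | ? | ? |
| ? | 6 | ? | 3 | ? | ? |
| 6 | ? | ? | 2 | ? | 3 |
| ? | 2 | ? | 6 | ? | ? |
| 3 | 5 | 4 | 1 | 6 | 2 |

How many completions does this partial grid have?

Row 1, column 1: eliminating its row and column leaves {2, 4, 5}.
Row 1, column 3: eliminating its row and column leaves {2, 3, 5, 6}.
Row 1, column 4: eliminating its row and column leaves {4}.
Row 1, column 5: eliminating its row and column leaves {2, 3, 4, 5}.
Row 1, column 6: eliminating its row and column leaves {4, 5, 6}.
Row 2, column 1: eliminating its row and column leaves {1, 2, 4}.
Row 2, column 2: eliminating its row and column leaves {3, 4}.
Row 2, column 3: eliminating its row and column leaves {1, 2, 3, 6}.
Row 2, column 5: eliminating its row and column leaves {1, 2, 3, 4}.
Row 2, column 6: eliminating its row and column leaves {1, 4, 6}.
Row 3, column 1: eliminating its row and column leaves {1, 2, 4, 5}.
Row 3, column 3: eliminating its row and column leaves {1, 2, 5}.
Row 3, column 5: eliminating its row and column leaves {1, 2, 4, 5}.
Row 3, column 6: eliminating its row and column leaves {1, 4, 5}.
Row 4, column 2: eliminating its row and column leaves {4}.
Row 4, column 3: eliminating its row and column leaves {1, 5}.
Row 4, column 5: eliminating its row and column leaves {1, 4, 5}.
Row 5, column 1: eliminating its row and column leaves {1, 4, 5}.
Row 5, column 3: eliminating its row and column leaves {1, 3, 5}.
Row 5, column 5: eliminating its row and column leaves {1, 3, 4, 5}.
Row 5, column 6: eliminating its row and column leaves {1, 4, 5}.
Enumerating the assignments across these blanks that avoid any row or column repeat gives 22 completions.

22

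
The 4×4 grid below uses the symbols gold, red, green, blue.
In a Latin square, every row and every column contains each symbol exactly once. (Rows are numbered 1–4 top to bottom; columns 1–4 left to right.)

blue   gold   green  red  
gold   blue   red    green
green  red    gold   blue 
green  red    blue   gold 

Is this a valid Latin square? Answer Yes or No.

Every row is a permutation, but column 1 contains green twice (at rows 3 and 4).

No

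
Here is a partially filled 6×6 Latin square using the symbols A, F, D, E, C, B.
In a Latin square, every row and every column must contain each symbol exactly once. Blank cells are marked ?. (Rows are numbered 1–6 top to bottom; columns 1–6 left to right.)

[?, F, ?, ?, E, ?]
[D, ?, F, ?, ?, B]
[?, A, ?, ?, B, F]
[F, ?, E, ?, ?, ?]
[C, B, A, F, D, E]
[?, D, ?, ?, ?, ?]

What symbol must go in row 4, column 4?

B

Row 3, column 1: row 3 has {A, F, B} and column 1 has {F, D, C}, leaving only E.
Row 4, column 2: row 4 has {F, E} and column 2 has {A, F, D, B}, leaving only C.
Row 2, column 2: row 2 has {F, D, B} and column 2 has {A, F, D, C, B}, leaving only E.
Row 4, column 5: row 4 has {F, E, C} and column 5 has {D, E, B}, leaving only A.
Row 2, column 5: row 2 has {F, D, E, B} and column 5 has {A, D, E, B}, leaving only C.
Row 2, column 4: row 2 has {F, D, E, C, B} and column 4 has {F}, leaving only A.
Row 4, column 6: row 4 has {A, F, E, C} and column 6 has {F, E, B}, leaving only D.
Row 4 already has {A, F, D, E, C} and column 4 already has {A, F}, so row 4, column 4 must be B.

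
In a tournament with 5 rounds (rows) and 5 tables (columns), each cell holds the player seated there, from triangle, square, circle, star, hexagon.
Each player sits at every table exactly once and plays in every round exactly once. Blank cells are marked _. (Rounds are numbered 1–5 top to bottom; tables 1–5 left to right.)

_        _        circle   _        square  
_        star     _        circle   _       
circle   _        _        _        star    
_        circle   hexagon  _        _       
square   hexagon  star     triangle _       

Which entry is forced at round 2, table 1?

Round 1, table 2: round 1 has {square, circle} and table 2 has {circle, star, hexagon}, leaving only triangle.
Round 3, table 2: round 3 has {circle, star} and table 2 has {triangle, circle, star, hexagon}, leaving only square.
Round 3, table 3: round 3 has {square, circle, star} and table 3 has {circle, star, hexagon}, leaving only triangle.
Round 2, table 3: round 2 has {circle, star} and table 3 has {triangle, circle, star, hexagon}, leaving only square.
Round 3, table 4: round 3 has {triangle, square, circle, star} and table 4 has {triangle, circle}, leaving only hexagon.
Round 1, table 4: round 1 has {triangle, square, circle} and table 4 has {triangle, circle, hexagon}, leaving only star.
Round 1, table 1: round 1 has {triangle, square, circle, star} and table 1 has {square, circle}, leaving only hexagon.
Round 2 already has {square, circle, star} and table 1 already has {square, circle, hexagon}, so round 2, table 1 must be triangle.

triangle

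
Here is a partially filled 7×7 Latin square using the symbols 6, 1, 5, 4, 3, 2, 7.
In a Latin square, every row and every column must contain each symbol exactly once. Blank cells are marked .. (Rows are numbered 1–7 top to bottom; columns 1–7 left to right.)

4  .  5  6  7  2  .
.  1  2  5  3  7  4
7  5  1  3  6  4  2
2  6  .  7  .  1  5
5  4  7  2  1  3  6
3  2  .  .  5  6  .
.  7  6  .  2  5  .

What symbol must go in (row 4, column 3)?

3

Row 1, column 2: row 1 has {6, 5, 4, 2, 7} and column 2 has {6, 1, 5, 4, 2, 7}, leaving only 3.
Row 1, column 7: row 1 has {6, 5, 4, 3, 2, 7} and column 7 has {6, 5, 4, 2}, leaving only 1.
Row 2, column 1: row 2 has {1, 5, 4, 3, 2, 7} and column 1 has {5, 4, 3, 2, 7}, leaving only 6.
Row 4, column 5: row 4 has {6, 1, 5, 2, 7} and column 5 has {6, 1, 5, 3, 2, 7}, leaving only 4.
Row 4 already has {6, 1, 5, 4, 2, 7} and column 3 already has {6, 1, 5, 2, 7}, so row 4, column 3 must be 3.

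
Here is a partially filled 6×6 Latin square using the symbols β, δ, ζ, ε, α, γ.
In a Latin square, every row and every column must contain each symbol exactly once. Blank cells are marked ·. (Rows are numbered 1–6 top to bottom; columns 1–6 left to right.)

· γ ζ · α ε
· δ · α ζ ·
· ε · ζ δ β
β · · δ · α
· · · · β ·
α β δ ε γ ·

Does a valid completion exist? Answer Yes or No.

Yes

No row or column among the givens repeats a symbol, and propagating forced cells runs into no contradiction.
One valid completion exists (for instance, δ γ ζ β α ε / ε δ β α ζ γ / γ ε α ζ δ β / β ζ γ δ ε α / ζ α ε γ β δ / α β δ ε γ ζ).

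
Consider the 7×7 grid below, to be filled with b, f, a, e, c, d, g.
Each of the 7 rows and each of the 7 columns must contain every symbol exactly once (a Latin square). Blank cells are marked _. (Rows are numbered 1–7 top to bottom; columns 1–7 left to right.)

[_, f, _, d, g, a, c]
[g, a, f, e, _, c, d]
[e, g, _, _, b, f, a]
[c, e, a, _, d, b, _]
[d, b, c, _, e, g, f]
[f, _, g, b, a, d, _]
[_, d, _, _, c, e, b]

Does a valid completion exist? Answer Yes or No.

Row 2, column 5: row 2 together with column 5 already contain {b, f, a, e, c, d, g} — every symbol — so nothing can go there. The grid has no valid completion.

No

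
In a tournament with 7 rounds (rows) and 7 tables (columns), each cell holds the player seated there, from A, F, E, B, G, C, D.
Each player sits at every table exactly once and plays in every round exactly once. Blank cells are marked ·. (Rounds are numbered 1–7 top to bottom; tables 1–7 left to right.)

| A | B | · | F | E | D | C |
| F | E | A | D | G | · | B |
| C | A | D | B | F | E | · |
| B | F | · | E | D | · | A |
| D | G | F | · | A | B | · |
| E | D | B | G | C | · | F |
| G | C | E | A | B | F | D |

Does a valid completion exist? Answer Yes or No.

Yes

No round or table among the givens repeats a symbol, and propagating forced cells runs into no contradiction.
One valid completion exists (for instance, A B G F E D C / F E A D G C B / C A D B F E G / B F C E D G A / D G F C A B E / E D B G C A F / G C E A B F D).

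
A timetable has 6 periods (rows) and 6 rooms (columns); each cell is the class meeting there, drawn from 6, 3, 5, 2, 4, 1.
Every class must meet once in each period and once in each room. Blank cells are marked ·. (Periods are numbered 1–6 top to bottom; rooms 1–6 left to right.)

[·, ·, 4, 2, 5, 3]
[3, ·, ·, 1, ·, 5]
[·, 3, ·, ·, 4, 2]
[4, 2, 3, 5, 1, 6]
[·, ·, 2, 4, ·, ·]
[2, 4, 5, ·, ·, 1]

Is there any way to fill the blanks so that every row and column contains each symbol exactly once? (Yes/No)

Period 5, room 6: period 5 together with room 6 already contain {6, 3, 5, 2, 4, 1} — every symbol — so nothing can go there. The grid has no valid completion.

No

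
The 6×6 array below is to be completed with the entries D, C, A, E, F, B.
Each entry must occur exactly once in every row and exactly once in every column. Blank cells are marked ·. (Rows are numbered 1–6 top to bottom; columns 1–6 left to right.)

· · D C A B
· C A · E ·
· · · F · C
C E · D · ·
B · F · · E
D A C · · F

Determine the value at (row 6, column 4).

E

Row 1, column 2: row 1 has {D, C, A, B} and column 2 has {C, A, E}, leaving only F.
Row 1, column 1: row 1 has {D, C, A, F, B} and column 1 has {D, C, B}, leaving only E.
Row 2, column 1: row 2 has {C, A, E} and column 1 has {D, C, E, B}, leaving only F.
Row 2, column 4: row 2 has {C, A, E, F} and column 4 has {D, C, F}, leaving only B.
Row 6 already has {D, C, A, F} and column 4 already has {D, C, F, B}, so row 6, column 4 must be E.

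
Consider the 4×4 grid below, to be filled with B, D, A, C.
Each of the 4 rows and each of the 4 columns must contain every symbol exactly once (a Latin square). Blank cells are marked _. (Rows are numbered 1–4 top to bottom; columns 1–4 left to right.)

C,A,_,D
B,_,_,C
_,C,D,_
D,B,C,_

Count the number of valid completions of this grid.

1

Row 1, column 3: eliminating its row and column leaves {B}.
Row 2, column 2: eliminating its row and column leaves {D}.
Row 2, column 3: eliminating its row and column leaves {A}.
Row 3, column 1: eliminating its row and column leaves {A}.
Row 3, column 4: eliminating its row and column leaves {B, A}.
Row 4, column 4: eliminating its row and column leaves {A}.
Only one assignment across all blanks avoids any row or column repeat, giving 1 completion.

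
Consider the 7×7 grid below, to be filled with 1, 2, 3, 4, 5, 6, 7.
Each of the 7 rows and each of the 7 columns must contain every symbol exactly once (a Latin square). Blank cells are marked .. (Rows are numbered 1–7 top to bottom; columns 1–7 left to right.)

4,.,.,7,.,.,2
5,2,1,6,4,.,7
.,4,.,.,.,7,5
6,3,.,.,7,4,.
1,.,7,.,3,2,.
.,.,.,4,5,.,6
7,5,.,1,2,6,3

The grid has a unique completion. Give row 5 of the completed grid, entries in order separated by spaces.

Row 5, column 2: row 5 has {1, 2, 3, 7} and column 2 has {2, 3, 4, 5}, leaving only 6.
Row 5, column 4: row 5 has {1, 2, 3, 6, 7} and column 4 has {1, 4, 6, 7}, leaving only 5.
Row 5, column 7: row 5 has {1, 2, 3, 5, 6, 7} and column 7 has {2, 3, 5, 6, 7}, leaving only 4.
So row 5 reads: 1 6 7 5 3 2 4.

1 6 7 5 3 2 4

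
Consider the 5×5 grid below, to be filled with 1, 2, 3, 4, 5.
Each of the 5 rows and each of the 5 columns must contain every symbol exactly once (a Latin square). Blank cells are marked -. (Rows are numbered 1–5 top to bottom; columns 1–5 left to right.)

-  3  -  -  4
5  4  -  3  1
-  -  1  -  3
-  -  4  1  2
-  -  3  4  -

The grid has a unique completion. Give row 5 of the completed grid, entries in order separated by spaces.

2 1 3 4 5

Row 5, column 5: row 5 has {3, 4} and column 5 has {1, 2, 3, 4}, leaving only 5.
Row 2, column 3: row 2 has {1, 3, 4, 5} and column 3 has {1, 3, 4}, leaving only 2.
Row 1, column 3: row 1 has {3, 4} and column 3 has {1, 2, 3, 4}, leaving only 5.
Row 1, column 4: row 1 has {3, 4, 5} and column 4 has {1, 3, 4}, leaving only 2.
Row 1, column 1: row 1 has {2, 3, 4, 5} and column 1 has {5}, leaving only 1.
Row 5, column 1: row 5 has {3, 4, 5} and column 1 has {1, 5}, leaving only 2.
Row 5, column 2: row 5 has {2, 3, 4, 5} and column 2 has {3, 4}, leaving only 1.
So row 5 reads: 2 1 3 4 5.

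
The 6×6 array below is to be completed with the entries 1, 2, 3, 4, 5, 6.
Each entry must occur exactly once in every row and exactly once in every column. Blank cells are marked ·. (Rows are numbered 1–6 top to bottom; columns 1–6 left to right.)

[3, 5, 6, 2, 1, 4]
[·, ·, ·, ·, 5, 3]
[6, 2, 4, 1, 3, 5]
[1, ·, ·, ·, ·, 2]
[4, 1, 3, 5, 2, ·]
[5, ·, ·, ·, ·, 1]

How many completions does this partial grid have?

4

Row 2, column 1: eliminating its row and column leaves {2}.
Row 2, column 2: eliminating its row and column leaves {4, 6}.
Row 2, column 3: eliminating its row and column leaves {1, 2}.
Row 2, column 4: eliminating its row and column leaves {4, 6}.
Row 4, column 2: eliminating its row and column leaves {3, 4, 6}.
Row 4, column 3: eliminating its row and column leaves {5}.
Row 4, column 4: eliminating its row and column leaves {3, 4, 6}.
Row 4, column 5: eliminating its row and column leaves {4, 6}.
Row 5, column 6: eliminating its row and column leaves {6}.
Row 6, column 2: eliminating its row and column leaves {3, 4, 6}.
Row 6, column 3: eliminating its row and column leaves {2}.
Row 6, column 4: eliminating its row and column leaves {3, 4, 6}.
Row 6, column 5: eliminating its row and column leaves {4, 6}.
Enumerating the assignments across these blanks that avoid any row or column repeat gives 4 completions.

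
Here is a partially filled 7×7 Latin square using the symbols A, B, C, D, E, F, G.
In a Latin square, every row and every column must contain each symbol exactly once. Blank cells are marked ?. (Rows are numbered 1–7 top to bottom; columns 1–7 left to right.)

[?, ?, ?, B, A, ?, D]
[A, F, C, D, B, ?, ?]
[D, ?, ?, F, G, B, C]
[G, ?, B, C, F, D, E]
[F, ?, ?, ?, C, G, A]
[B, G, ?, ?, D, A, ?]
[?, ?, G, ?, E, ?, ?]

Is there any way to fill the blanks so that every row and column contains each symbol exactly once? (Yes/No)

Row 2, column 6: row 2 has {A, B, C, D, F} and column 6 has {A, B, D, G}, so it must be E.
Row 2, column 7: row 2 has {A, B, C, D, E, F} and column 7 has {A, C, D, E}, so it must be G.
Row 4, column 2: row 4 has {B, C, D, E, F, G} and column 2 has {F, G}, so it must be A.
Row 3, column 2: row 3 has {B, C, D, F, G} and column 2 has {A, F, G}, so it must be E.
Row 1, column 2: row 1 has {A, B, D} and column 2 has {A, E, F, G}, so it must be C.
Row 1, column 1: row 1 has {A, B, C, D} and column 1 has {A, B, D, F, G}, so it must be E.
Row 1, column 3: row 1 has {A, B, C, D, E} and column 3 has {B, C, G}, so it must be F.
Now row 1, column 6: row 1 together with column 6 already contain {A, B, C, D, E, F, G} — every symbol — so nothing can go there. The grid has no valid completion.

No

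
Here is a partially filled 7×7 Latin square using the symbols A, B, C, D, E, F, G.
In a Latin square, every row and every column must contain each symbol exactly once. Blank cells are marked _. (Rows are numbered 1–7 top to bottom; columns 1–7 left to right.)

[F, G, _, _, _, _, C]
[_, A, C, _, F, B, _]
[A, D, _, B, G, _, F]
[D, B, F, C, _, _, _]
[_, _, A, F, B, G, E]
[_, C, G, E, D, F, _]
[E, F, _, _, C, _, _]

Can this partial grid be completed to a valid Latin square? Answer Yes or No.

Row 5, column 2: row 5 together with column 2 already contain {A, B, C, D, E, F, G} — every symbol — so nothing can go there. The grid has no valid completion.

No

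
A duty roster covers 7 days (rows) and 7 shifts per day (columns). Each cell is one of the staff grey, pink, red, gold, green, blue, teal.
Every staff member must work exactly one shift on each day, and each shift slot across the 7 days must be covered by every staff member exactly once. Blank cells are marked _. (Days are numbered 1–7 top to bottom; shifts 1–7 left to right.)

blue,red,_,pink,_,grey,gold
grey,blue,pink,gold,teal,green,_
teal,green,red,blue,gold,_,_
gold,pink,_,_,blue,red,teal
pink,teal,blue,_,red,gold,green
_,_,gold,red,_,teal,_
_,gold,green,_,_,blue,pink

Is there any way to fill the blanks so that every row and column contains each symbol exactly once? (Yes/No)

No day or shift among the givens repeats a symbol, and propagating forced cells runs into no contradiction.
One valid completion exists (for instance, blue red teal pink green grey gold / grey blue pink gold teal green red / teal green red blue gold pink grey / gold pink grey green blue red teal / pink teal blue grey red gold green / green grey gold red pink teal blue / red gold green teal grey blue pink).

Yes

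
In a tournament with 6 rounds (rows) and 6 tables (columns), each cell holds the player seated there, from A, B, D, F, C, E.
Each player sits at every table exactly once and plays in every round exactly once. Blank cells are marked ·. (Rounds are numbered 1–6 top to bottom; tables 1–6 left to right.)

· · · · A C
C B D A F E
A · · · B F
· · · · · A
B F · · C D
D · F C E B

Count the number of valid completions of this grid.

Round 1, table 1: eliminating its round and table leaves {F, E}.
Round 1, table 2: eliminating its round and table leaves {D, E}.
Round 1, table 3: eliminating its round and table leaves {B, E}.
Round 1, table 4: eliminating its round and table leaves {B, D, F, E}.
Round 3, table 2: eliminating its round and table leaves {D, C, E}.
Round 3, table 3: eliminating its round and table leaves {C, E}.
Round 3, table 4: eliminating its round and table leaves {D, E}.
Round 4, table 1: eliminating its round and table leaves {F, E}.
Round 4, table 2: eliminating its round and table leaves {D, C, E}.
Round 4, table 3: eliminating its round and table leaves {B, C, E}.
Round 4, table 4: eliminating its round and table leaves {B, D, F, E}.
Round 4, table 5: eliminating its round and table leaves {D}.
Round 5, table 3: eliminating its round and table leaves {A, E}.
Round 5, table 4: eliminating its round and table leaves {E}.
Round 6, table 2: eliminating its round and table leaves {A}.
Enumerating the assignments across these blanks that avoid any round or table repeat gives 3 completions.

3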